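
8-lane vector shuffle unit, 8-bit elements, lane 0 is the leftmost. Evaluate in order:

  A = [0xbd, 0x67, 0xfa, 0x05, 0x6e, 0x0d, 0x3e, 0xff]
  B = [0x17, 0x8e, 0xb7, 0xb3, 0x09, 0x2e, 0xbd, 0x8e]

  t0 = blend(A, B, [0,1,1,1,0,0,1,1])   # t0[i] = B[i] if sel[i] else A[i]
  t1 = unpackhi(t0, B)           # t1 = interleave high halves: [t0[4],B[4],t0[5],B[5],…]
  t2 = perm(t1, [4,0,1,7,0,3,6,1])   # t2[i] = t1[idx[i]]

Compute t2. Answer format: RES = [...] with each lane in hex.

  t0: bd 8e b7 b3 6e 0d bd 8e
  t1: 6e 09 0d 2e bd bd 8e 8e
  t2: bd 6e 09 8e 6e 2e 8e 09

RES = [0xbd, 0x6e, 0x09, 0x8e, 0x6e, 0x2e, 0x8e, 0x09]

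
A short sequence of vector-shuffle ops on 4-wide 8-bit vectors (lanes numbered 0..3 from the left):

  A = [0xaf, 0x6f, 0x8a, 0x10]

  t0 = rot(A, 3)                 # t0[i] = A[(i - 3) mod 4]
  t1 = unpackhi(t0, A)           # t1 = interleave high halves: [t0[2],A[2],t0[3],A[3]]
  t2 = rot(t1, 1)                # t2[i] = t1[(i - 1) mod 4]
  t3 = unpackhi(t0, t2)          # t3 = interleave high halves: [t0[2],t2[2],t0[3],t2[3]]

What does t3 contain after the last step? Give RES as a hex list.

RES = [0x10, 0x8a, 0xaf, 0xaf]

→ t0 |6f|8a|10|af|
→ t1 |10|8a|af|10|
→ t2 |10|10|8a|af|
→ t3 |10|8a|af|af|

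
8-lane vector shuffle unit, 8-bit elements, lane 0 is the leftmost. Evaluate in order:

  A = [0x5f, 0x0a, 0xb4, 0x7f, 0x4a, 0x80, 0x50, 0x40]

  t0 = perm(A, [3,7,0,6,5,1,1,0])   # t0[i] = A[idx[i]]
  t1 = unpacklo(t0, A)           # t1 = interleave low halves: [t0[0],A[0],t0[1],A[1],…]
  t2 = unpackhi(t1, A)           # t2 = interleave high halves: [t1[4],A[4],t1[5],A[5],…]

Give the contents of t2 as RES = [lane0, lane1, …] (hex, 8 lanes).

t0 = [0x7f, 0x40, 0x5f, 0x50, 0x80, 0x0a, 0x0a, 0x5f]
t1 = [0x7f, 0x5f, 0x40, 0x0a, 0x5f, 0xb4, 0x50, 0x7f]
t2 = [0x5f, 0x4a, 0xb4, 0x80, 0x50, 0x50, 0x7f, 0x40]

RES = [0x5f, 0x4a, 0xb4, 0x80, 0x50, 0x50, 0x7f, 0x40]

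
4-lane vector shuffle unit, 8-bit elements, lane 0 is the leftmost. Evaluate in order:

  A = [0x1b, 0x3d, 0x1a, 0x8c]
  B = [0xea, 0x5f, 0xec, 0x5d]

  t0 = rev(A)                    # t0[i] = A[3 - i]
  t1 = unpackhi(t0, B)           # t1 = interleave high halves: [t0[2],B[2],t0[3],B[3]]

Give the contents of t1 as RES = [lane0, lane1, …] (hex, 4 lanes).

→ t0 |8c|1a|3d|1b|
→ t1 |3d|ec|1b|5d|

RES = [0x3d, 0xec, 0x1b, 0x5d]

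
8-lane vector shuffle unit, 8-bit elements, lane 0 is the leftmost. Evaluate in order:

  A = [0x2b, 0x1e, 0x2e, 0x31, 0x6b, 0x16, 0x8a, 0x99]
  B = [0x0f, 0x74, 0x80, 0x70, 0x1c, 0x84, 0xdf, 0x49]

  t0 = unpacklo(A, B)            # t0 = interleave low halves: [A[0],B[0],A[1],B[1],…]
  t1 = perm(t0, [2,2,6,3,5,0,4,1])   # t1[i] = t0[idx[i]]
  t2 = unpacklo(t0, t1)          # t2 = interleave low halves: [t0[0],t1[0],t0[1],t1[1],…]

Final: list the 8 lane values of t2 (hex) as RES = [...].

→ t0 |2b|0f|1e|74|2e|80|31|70|
→ t1 |1e|1e|31|74|80|2b|2e|0f|
→ t2 |2b|1e|0f|1e|1e|31|74|74|

RES = [0x2b, 0x1e, 0x0f, 0x1e, 0x1e, 0x31, 0x74, 0x74]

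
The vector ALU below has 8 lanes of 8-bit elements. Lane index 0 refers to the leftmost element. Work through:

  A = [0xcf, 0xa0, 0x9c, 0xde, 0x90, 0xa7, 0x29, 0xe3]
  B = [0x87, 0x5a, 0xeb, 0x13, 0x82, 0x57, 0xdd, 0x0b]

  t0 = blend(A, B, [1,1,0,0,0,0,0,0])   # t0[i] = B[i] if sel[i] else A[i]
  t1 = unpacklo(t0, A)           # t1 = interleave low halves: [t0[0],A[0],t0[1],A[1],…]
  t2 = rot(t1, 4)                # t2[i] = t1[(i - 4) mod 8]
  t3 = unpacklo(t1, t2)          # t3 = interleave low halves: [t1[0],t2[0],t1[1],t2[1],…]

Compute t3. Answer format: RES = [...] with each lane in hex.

t0 = [0x87, 0x5a, 0x9c, 0xde, 0x90, 0xa7, 0x29, 0xe3]
t1 = [0x87, 0xcf, 0x5a, 0xa0, 0x9c, 0x9c, 0xde, 0xde]
t2 = [0x9c, 0x9c, 0xde, 0xde, 0x87, 0xcf, 0x5a, 0xa0]
t3 = [0x87, 0x9c, 0xcf, 0x9c, 0x5a, 0xde, 0xa0, 0xde]

RES = [0x87, 0x9c, 0xcf, 0x9c, 0x5a, 0xde, 0xa0, 0xde]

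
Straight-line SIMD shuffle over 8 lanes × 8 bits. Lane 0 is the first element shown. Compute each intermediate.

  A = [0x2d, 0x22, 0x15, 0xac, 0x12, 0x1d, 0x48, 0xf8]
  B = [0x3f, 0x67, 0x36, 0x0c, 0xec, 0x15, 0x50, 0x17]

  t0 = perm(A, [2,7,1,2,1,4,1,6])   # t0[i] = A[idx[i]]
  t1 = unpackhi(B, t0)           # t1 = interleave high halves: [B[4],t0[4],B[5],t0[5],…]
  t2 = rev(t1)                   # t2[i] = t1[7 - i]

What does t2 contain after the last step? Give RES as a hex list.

RES = [ 0x48  0x17  0x22  0x50  0x12  0x15  0x22  0xec ]

t0 = [0x15, 0xf8, 0x22, 0x15, 0x22, 0x12, 0x22, 0x48]
t1 = [0xec, 0x22, 0x15, 0x12, 0x50, 0x22, 0x17, 0x48]
t2 = [0x48, 0x17, 0x22, 0x50, 0x12, 0x15, 0x22, 0xec]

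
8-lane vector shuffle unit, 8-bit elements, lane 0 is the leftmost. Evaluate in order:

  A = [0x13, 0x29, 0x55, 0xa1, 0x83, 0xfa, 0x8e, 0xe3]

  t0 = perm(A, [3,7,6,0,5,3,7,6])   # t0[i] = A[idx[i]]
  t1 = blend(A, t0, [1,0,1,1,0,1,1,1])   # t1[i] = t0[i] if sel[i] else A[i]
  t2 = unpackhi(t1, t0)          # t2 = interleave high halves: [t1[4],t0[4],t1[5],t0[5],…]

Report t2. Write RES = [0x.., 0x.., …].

t0 = [0xa1, 0xe3, 0x8e, 0x13, 0xfa, 0xa1, 0xe3, 0x8e]
t1 = [0xa1, 0x29, 0x8e, 0x13, 0x83, 0xa1, 0xe3, 0x8e]
t2 = [0x83, 0xfa, 0xa1, 0xa1, 0xe3, 0xe3, 0x8e, 0x8e]

RES = [0x83, 0xfa, 0xa1, 0xa1, 0xe3, 0xe3, 0x8e, 0x8e]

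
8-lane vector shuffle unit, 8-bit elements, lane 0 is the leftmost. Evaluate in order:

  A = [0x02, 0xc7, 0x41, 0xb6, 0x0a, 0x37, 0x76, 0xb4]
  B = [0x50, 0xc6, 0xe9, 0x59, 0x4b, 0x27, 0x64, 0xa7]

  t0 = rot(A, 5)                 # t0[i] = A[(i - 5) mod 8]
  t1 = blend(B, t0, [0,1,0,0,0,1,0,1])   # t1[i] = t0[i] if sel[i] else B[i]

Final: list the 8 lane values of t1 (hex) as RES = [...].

  t0: b6 0a 37 76 b4 02 c7 41
  t1: 50 0a e9 59 4b 02 64 41

RES = [ 0x50  0x0a  0xe9  0x59  0x4b  0x02  0x64  0x41 ]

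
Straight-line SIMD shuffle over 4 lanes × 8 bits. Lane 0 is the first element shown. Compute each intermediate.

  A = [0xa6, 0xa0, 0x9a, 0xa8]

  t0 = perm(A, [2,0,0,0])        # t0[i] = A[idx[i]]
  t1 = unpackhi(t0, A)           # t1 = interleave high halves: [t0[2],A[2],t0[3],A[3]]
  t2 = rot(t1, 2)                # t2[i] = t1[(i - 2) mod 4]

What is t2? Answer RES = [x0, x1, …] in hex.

RES = [ 0xa6  0xa8  0xa6  0x9a ]

t0 = [0x9a, 0xa6, 0xa6, 0xa6]
t1 = [0xa6, 0x9a, 0xa6, 0xa8]
t2 = [0xa6, 0xa8, 0xa6, 0x9a]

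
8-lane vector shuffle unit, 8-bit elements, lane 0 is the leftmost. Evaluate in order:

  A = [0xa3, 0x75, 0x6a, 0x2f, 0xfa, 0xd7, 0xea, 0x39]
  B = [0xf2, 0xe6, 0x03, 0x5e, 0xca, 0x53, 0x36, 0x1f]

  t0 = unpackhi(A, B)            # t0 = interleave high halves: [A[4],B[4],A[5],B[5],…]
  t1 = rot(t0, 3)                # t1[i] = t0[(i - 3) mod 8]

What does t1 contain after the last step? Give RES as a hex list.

RES = [ 0x36  0x39  0x1f  0xfa  0xca  0xd7  0x53  0xea ]

t0 = [0xfa, 0xca, 0xd7, 0x53, 0xea, 0x36, 0x39, 0x1f]
t1 = [0x36, 0x39, 0x1f, 0xfa, 0xca, 0xd7, 0x53, 0xea]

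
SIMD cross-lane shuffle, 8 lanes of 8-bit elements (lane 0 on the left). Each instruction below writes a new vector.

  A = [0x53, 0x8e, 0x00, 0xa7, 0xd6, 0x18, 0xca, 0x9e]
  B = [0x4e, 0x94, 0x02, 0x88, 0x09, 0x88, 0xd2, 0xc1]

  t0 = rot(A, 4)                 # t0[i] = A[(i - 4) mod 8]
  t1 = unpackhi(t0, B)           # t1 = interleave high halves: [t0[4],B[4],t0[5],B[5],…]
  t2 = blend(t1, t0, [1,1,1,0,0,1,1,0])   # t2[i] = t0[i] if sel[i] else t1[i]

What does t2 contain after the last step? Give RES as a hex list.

→ t0 |d6|18|ca|9e|53|8e|00|a7|
→ t1 |53|09|8e|88|00|d2|a7|c1|
→ t2 |d6|18|ca|88|00|8e|00|c1|

RES = [ 0xd6  0x18  0xca  0x88  0x00  0x8e  0x00  0xc1 ]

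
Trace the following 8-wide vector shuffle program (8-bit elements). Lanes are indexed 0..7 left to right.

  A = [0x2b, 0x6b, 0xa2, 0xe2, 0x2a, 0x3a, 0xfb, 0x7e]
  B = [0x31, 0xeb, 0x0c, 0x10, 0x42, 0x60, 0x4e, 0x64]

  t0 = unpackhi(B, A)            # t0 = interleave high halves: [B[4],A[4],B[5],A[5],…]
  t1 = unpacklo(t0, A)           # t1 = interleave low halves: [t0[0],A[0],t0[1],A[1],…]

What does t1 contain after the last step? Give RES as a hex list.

RES = [0x42, 0x2b, 0x2a, 0x6b, 0x60, 0xa2, 0x3a, 0xe2]

  t0: 42 2a 60 3a 4e fb 64 7e
  t1: 42 2b 2a 6b 60 a2 3a e2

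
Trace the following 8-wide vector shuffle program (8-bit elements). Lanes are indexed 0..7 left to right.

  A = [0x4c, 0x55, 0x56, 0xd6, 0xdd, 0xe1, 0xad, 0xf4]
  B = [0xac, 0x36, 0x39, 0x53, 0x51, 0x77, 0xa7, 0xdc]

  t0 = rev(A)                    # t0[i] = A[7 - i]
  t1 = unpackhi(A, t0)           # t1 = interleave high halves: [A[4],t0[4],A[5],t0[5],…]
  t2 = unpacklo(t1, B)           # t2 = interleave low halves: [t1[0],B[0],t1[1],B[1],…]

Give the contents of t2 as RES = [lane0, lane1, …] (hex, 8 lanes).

RES = [ 0xdd  0xac  0xd6  0x36  0xe1  0x39  0x56  0x53 ]

  t0: f4 ad e1 dd d6 56 55 4c
  t1: dd d6 e1 56 ad 55 f4 4c
  t2: dd ac d6 36 e1 39 56 53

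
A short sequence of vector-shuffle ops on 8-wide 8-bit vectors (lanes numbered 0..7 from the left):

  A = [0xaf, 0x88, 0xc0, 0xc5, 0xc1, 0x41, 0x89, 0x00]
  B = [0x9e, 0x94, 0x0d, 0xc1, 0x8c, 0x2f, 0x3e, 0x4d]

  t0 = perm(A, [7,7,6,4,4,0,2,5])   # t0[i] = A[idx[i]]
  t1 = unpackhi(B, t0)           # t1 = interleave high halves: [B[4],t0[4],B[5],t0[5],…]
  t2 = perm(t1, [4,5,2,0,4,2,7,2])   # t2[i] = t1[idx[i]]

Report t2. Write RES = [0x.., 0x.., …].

t0 = [0x00, 0x00, 0x89, 0xc1, 0xc1, 0xaf, 0xc0, 0x41]
t1 = [0x8c, 0xc1, 0x2f, 0xaf, 0x3e, 0xc0, 0x4d, 0x41]
t2 = [0x3e, 0xc0, 0x2f, 0x8c, 0x3e, 0x2f, 0x41, 0x2f]

RES = [0x3e, 0xc0, 0x2f, 0x8c, 0x3e, 0x2f, 0x41, 0x2f]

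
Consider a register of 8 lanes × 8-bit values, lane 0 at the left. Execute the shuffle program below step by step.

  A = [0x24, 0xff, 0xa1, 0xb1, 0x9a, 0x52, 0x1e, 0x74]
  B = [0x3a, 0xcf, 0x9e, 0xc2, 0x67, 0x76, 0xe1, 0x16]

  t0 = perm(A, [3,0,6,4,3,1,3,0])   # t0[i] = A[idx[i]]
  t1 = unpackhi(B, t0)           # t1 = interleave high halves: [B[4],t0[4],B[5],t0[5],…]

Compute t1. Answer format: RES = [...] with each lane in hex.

  t0: b1 24 1e 9a b1 ff b1 24
  t1: 67 b1 76 ff e1 b1 16 24

RES = [ 0x67  0xb1  0x76  0xff  0xe1  0xb1  0x16  0x24 ]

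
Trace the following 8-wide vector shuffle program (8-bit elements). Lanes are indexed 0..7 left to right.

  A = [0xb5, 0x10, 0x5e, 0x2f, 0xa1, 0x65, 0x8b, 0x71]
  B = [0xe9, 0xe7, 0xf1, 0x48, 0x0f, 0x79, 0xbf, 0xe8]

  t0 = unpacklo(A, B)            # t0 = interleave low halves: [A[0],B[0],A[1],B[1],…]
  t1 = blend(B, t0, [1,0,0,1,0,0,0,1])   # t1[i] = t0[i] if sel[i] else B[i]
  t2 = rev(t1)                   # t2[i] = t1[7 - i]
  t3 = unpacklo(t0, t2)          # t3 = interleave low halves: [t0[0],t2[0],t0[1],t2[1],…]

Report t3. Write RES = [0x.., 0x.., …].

→ t0 |b5|e9|10|e7|5e|f1|2f|48|
→ t1 |b5|e7|f1|e7|0f|79|bf|48|
→ t2 |48|bf|79|0f|e7|f1|e7|b5|
→ t3 |b5|48|e9|bf|10|79|e7|0f|

RES = [ 0xb5  0x48  0xe9  0xbf  0x10  0x79  0xe7  0x0f ]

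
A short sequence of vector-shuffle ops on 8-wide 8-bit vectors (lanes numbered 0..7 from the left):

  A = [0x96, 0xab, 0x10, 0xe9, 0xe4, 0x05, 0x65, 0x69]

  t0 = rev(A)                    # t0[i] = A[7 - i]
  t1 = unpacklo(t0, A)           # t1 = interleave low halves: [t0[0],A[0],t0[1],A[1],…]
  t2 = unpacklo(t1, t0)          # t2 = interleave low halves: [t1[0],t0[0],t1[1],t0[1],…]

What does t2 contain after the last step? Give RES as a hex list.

RES = [0x69, 0x69, 0x96, 0x65, 0x65, 0x05, 0xab, 0xe4]

t0 = [0x69, 0x65, 0x05, 0xe4, 0xe9, 0x10, 0xab, 0x96]
t1 = [0x69, 0x96, 0x65, 0xab, 0x05, 0x10, 0xe4, 0xe9]
t2 = [0x69, 0x69, 0x96, 0x65, 0x65, 0x05, 0xab, 0xe4]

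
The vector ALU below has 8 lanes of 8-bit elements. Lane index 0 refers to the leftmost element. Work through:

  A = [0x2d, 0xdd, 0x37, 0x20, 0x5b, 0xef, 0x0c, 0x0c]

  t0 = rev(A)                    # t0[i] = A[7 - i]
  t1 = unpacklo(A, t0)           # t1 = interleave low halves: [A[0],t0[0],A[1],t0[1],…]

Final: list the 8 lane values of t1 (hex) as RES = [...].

→ t0 |0c|0c|ef|5b|20|37|dd|2d|
→ t1 |2d|0c|dd|0c|37|ef|20|5b|

RES = [0x2d, 0x0c, 0xdd, 0x0c, 0x37, 0xef, 0x20, 0x5b]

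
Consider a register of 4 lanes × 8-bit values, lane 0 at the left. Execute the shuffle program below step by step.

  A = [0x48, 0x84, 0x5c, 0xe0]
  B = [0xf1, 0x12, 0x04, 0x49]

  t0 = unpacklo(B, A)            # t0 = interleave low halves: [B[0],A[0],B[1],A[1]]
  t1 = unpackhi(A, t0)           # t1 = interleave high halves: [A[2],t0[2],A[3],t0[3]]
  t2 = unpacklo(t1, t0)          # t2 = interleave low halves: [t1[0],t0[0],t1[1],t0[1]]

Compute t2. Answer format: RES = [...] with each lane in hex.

  t0: f1 48 12 84
  t1: 5c 12 e0 84
  t2: 5c f1 12 48

RES = [0x5c, 0xf1, 0x12, 0x48]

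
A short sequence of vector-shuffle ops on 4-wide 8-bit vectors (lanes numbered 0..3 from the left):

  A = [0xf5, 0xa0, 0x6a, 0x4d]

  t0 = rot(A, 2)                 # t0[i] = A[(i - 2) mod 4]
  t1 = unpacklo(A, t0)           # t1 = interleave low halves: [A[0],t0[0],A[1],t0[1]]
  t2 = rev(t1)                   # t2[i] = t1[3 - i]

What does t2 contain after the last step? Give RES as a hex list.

RES = [0x4d, 0xa0, 0x6a, 0xf5]

t0 = [0x6a, 0x4d, 0xf5, 0xa0]
t1 = [0xf5, 0x6a, 0xa0, 0x4d]
t2 = [0x4d, 0xa0, 0x6a, 0xf5]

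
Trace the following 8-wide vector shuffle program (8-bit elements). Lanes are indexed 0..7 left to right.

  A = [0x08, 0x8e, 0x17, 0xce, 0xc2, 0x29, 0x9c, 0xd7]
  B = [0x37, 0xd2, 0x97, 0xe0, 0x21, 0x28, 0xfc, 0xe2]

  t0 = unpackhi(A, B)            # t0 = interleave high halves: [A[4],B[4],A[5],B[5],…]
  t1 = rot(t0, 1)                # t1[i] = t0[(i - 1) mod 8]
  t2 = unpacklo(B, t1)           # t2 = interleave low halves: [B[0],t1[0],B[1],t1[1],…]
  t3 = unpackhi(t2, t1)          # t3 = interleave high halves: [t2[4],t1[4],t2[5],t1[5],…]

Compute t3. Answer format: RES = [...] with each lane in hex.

  t0: c2 21 29 28 9c fc d7 e2
  t1: e2 c2 21 29 28 9c fc d7
  t2: 37 e2 d2 c2 97 21 e0 29
  t3: 97 28 21 9c e0 fc 29 d7

RES = [ 0x97  0x28  0x21  0x9c  0xe0  0xfc  0x29  0xd7 ]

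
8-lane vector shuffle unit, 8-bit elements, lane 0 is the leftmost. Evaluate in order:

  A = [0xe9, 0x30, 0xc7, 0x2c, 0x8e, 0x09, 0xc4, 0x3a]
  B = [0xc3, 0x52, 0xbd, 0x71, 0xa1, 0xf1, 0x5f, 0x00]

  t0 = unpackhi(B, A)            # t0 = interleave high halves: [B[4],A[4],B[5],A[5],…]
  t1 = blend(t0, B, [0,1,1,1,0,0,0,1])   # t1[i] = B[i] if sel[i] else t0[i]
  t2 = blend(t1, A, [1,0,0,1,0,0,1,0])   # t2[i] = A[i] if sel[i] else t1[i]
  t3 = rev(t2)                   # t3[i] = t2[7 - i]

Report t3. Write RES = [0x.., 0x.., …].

t0 = [0xa1, 0x8e, 0xf1, 0x09, 0x5f, 0xc4, 0x00, 0x3a]
t1 = [0xa1, 0x52, 0xbd, 0x71, 0x5f, 0xc4, 0x00, 0x00]
t2 = [0xe9, 0x52, 0xbd, 0x2c, 0x5f, 0xc4, 0xc4, 0x00]
t3 = [0x00, 0xc4, 0xc4, 0x5f, 0x2c, 0xbd, 0x52, 0xe9]

RES = [0x00, 0xc4, 0xc4, 0x5f, 0x2c, 0xbd, 0x52, 0xe9]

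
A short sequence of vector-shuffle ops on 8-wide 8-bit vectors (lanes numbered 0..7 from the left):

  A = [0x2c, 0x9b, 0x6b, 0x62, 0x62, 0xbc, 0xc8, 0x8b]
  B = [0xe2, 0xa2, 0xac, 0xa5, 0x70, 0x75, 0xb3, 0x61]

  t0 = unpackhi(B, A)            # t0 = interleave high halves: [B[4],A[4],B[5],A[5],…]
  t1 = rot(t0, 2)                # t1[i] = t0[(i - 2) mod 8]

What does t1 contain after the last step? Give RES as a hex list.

RES = [ 0x61  0x8b  0x70  0x62  0x75  0xbc  0xb3  0xc8 ]

→ t0 |70|62|75|bc|b3|c8|61|8b|
→ t1 |61|8b|70|62|75|bc|b3|c8|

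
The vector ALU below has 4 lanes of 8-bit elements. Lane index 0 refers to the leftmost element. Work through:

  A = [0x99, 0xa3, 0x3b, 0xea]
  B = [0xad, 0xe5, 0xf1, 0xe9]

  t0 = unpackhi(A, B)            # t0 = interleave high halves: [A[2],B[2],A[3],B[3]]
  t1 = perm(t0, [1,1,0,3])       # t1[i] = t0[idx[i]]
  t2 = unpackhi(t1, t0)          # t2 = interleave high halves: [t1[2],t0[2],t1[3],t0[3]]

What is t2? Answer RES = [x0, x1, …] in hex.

→ t0 |3b|f1|ea|e9|
→ t1 |f1|f1|3b|e9|
→ t2 |3b|ea|e9|e9|

RES = [ 0x3b  0xea  0xe9  0xe9 ]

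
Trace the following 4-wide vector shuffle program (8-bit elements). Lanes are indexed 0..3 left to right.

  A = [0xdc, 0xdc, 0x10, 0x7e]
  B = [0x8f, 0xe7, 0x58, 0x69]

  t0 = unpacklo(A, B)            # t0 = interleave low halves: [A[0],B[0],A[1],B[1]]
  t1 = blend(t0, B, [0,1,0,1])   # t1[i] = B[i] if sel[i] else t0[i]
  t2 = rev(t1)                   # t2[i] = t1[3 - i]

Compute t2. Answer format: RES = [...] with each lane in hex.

→ t0 |dc|8f|dc|e7|
→ t1 |dc|e7|dc|69|
→ t2 |69|dc|e7|dc|

RES = [ 0x69  0xdc  0xe7  0xdc ]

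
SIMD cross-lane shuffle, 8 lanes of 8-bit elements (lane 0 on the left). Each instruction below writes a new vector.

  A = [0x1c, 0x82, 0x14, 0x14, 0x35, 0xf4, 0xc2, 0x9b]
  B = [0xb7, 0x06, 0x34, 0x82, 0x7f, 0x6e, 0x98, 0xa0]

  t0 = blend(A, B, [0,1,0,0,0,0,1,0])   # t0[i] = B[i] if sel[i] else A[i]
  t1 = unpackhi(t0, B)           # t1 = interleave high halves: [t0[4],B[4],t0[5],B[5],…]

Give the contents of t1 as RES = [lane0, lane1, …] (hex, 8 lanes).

→ t0 |1c|06|14|14|35|f4|98|9b|
→ t1 |35|7f|f4|6e|98|98|9b|a0|

RES = [ 0x35  0x7f  0xf4  0x6e  0x98  0x98  0x9b  0xa0 ]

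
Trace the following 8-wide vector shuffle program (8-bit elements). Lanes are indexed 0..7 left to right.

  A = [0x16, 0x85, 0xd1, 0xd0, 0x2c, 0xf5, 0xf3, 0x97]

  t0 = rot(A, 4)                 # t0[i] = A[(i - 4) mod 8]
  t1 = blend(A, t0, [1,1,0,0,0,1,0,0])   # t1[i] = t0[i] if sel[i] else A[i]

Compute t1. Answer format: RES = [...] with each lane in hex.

RES = [ 0x2c  0xf5  0xd1  0xd0  0x2c  0x85  0xf3  0x97 ]

→ t0 |2c|f5|f3|97|16|85|d1|d0|
→ t1 |2c|f5|d1|d0|2c|85|f3|97|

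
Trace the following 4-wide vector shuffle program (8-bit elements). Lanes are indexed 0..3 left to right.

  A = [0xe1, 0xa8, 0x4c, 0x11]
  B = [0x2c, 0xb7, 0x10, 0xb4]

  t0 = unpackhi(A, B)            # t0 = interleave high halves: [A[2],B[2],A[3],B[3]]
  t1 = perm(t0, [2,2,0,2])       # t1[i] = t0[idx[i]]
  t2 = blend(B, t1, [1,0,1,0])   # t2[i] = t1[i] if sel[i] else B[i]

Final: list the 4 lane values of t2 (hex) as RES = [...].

RES = [ 0x11  0xb7  0x4c  0xb4 ]

  t0: 4c 10 11 b4
  t1: 11 11 4c 11
  t2: 11 b7 4c b4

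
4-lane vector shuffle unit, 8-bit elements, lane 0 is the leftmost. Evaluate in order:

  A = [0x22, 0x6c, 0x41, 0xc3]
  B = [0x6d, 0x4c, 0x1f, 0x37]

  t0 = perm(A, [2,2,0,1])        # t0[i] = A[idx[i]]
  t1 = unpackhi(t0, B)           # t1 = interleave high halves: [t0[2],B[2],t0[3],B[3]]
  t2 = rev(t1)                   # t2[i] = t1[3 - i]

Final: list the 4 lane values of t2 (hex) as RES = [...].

  t0: 41 41 22 6c
  t1: 22 1f 6c 37
  t2: 37 6c 1f 22

RES = [ 0x37  0x6c  0x1f  0x22 ]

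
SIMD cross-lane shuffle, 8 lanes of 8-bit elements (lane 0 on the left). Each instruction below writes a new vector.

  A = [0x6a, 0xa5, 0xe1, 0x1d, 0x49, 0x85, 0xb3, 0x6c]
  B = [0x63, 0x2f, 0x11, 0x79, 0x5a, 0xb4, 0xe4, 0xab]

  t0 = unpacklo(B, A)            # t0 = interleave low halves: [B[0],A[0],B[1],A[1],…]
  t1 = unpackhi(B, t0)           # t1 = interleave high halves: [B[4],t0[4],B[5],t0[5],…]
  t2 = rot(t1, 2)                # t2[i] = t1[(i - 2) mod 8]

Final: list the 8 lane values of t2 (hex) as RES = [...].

→ t0 |63|6a|2f|a5|11|e1|79|1d|
→ t1 |5a|11|b4|e1|e4|79|ab|1d|
→ t2 |ab|1d|5a|11|b4|e1|e4|79|

RES = [ 0xab  0x1d  0x5a  0x11  0xb4  0xe1  0xe4  0x79 ]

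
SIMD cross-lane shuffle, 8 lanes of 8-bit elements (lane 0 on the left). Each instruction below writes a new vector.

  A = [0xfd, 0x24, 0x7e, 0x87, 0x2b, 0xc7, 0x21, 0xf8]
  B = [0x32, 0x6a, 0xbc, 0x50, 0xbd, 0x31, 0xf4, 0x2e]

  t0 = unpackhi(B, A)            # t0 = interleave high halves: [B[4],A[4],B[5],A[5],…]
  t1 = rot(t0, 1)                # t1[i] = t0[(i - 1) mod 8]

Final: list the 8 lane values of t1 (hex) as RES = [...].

RES = [ 0xf8  0xbd  0x2b  0x31  0xc7  0xf4  0x21  0x2e ]

  t0: bd 2b 31 c7 f4 21 2e f8
  t1: f8 bd 2b 31 c7 f4 21 2e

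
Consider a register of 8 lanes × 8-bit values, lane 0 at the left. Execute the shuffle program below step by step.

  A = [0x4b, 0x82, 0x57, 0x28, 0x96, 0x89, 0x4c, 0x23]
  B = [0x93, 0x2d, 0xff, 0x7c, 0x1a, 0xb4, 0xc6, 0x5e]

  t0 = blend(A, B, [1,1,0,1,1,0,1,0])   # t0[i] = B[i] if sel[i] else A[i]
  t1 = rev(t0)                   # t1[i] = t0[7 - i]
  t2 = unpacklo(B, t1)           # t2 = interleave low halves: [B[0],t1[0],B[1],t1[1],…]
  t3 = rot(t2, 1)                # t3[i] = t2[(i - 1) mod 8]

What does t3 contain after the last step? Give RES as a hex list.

RES = [0x1a, 0x93, 0x23, 0x2d, 0xc6, 0xff, 0x89, 0x7c]

  t0: 93 2d 57 7c 1a 89 c6 23
  t1: 23 c6 89 1a 7c 57 2d 93
  t2: 93 23 2d c6 ff 89 7c 1a
  t3: 1a 93 23 2d c6 ff 89 7c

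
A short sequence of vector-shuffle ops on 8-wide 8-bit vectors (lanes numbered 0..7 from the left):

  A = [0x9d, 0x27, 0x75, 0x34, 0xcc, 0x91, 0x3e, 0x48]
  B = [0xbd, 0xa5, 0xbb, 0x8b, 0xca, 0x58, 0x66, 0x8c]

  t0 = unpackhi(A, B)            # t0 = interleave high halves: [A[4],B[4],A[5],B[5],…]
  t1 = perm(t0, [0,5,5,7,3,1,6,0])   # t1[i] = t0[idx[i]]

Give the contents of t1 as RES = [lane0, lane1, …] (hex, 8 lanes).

t0 = [0xcc, 0xca, 0x91, 0x58, 0x3e, 0x66, 0x48, 0x8c]
t1 = [0xcc, 0x66, 0x66, 0x8c, 0x58, 0xca, 0x48, 0xcc]

RES = [ 0xcc  0x66  0x66  0x8c  0x58  0xca  0x48  0xcc ]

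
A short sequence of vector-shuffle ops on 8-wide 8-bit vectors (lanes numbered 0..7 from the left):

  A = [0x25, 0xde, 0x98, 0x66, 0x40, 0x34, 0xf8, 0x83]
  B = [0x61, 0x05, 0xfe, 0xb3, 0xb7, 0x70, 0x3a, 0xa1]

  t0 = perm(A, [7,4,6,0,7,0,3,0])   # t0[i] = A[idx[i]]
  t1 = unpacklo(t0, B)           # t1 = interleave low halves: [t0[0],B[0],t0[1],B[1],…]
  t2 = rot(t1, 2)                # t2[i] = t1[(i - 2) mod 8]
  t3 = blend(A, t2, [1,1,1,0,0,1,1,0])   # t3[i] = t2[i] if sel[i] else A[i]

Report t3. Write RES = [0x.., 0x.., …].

RES = [ 0x25  0xb3  0x83  0x66  0x40  0x05  0xf8  0x83 ]

  t0: 83 40 f8 25 83 25 66 25
  t1: 83 61 40 05 f8 fe 25 b3
  t2: 25 b3 83 61 40 05 f8 fe
  t3: 25 b3 83 66 40 05 f8 83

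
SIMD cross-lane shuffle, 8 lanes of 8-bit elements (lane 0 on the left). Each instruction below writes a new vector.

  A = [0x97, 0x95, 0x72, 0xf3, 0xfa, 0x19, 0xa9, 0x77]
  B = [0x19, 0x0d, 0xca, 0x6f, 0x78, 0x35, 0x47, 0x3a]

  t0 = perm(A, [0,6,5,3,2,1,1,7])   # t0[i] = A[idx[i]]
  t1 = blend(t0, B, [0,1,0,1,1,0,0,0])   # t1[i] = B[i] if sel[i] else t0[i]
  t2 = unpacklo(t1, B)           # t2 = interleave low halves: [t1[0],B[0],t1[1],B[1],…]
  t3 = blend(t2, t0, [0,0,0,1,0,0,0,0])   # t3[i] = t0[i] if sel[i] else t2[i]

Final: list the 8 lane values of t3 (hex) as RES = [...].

→ t0 |97|a9|19|f3|72|95|95|77|
→ t1 |97|0d|19|6f|78|95|95|77|
→ t2 |97|19|0d|0d|19|ca|6f|6f|
→ t3 |97|19|0d|f3|19|ca|6f|6f|

RES = [0x97, 0x19, 0x0d, 0xf3, 0x19, 0xca, 0x6f, 0x6f]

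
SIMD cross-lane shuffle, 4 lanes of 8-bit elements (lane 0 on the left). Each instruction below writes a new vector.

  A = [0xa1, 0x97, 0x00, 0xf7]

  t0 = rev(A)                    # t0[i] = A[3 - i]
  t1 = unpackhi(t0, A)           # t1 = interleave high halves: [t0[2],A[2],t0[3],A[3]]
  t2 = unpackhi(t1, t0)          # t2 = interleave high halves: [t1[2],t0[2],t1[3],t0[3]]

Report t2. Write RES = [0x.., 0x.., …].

  t0: f7 00 97 a1
  t1: 97 00 a1 f7
  t2: a1 97 f7 a1

RES = [ 0xa1  0x97  0xf7  0xa1 ]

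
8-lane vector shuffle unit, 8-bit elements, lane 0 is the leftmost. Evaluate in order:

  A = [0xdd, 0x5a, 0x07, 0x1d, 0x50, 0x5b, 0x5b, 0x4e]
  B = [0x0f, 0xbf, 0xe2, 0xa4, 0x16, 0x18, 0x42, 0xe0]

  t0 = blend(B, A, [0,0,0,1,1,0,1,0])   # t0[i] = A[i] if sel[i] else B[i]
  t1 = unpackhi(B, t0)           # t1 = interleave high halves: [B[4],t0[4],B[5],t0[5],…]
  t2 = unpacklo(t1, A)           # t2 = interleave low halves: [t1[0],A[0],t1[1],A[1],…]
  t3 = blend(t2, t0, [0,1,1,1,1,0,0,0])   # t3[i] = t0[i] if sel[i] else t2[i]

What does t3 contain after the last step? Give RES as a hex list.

RES = [0x16, 0xbf, 0xe2, 0x1d, 0x50, 0x07, 0x18, 0x1d]

  t0: 0f bf e2 1d 50 18 5b e0
  t1: 16 50 18 18 42 5b e0 e0
  t2: 16 dd 50 5a 18 07 18 1d
  t3: 16 bf e2 1d 50 07 18 1d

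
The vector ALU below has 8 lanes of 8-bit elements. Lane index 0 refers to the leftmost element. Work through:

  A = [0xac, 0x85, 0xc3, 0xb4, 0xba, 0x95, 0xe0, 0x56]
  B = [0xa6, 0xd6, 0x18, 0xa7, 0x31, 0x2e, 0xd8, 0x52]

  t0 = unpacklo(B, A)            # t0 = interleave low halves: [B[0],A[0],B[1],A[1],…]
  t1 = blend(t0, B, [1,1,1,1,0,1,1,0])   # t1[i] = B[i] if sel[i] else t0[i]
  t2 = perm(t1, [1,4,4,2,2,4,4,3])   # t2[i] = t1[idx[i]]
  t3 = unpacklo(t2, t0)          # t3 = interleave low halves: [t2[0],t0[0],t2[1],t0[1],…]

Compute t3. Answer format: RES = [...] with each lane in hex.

  t0: a6 ac d6 85 18 c3 a7 b4
  t1: a6 d6 18 a7 18 2e d8 b4
  t2: d6 18 18 18 18 18 18 a7
  t3: d6 a6 18 ac 18 d6 18 85

RES = [ 0xd6  0xa6  0x18  0xac  0x18  0xd6  0x18  0x85 ]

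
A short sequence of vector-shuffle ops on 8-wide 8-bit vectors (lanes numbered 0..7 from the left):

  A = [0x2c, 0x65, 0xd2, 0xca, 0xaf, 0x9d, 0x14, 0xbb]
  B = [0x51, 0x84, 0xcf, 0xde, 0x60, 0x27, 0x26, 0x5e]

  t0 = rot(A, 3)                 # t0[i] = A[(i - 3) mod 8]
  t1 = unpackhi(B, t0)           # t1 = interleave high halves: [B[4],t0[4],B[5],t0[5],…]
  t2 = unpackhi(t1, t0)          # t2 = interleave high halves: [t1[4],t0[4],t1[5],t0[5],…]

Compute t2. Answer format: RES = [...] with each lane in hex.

RES = [ 0x26  0x65  0xca  0xd2  0x5e  0xca  0xaf  0xaf ]

  t0: 9d 14 bb 2c 65 d2 ca af
  t1: 60 65 27 d2 26 ca 5e af
  t2: 26 65 ca d2 5e ca af af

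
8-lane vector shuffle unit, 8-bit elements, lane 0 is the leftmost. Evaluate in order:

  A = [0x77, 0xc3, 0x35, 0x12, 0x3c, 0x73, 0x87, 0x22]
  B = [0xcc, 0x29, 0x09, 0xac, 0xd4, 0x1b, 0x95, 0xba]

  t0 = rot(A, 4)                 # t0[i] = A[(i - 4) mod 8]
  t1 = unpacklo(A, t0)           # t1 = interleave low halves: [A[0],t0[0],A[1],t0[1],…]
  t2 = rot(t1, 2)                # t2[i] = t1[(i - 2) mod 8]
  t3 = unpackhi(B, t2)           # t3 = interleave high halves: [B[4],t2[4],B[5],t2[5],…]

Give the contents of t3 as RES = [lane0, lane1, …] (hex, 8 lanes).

  t0: 3c 73 87 22 77 c3 35 12
  t1: 77 3c c3 73 35 87 12 22
  t2: 12 22 77 3c c3 73 35 87
  t3: d4 c3 1b 73 95 35 ba 87

RES = [0xd4, 0xc3, 0x1b, 0x73, 0x95, 0x35, 0xba, 0x87]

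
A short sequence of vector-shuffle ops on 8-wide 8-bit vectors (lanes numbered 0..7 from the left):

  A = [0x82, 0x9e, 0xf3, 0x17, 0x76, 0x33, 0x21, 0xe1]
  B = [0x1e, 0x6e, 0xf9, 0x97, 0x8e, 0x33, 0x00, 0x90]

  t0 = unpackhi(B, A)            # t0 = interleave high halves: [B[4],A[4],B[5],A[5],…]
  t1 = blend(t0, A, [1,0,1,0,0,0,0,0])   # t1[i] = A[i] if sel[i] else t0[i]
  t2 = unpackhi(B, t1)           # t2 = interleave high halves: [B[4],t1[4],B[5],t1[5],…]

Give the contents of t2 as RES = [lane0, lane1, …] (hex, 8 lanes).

→ t0 |8e|76|33|33|00|21|90|e1|
→ t1 |82|76|f3|33|00|21|90|e1|
→ t2 |8e|00|33|21|00|90|90|e1|

RES = [ 0x8e  0x00  0x33  0x21  0x00  0x90  0x90  0xe1 ]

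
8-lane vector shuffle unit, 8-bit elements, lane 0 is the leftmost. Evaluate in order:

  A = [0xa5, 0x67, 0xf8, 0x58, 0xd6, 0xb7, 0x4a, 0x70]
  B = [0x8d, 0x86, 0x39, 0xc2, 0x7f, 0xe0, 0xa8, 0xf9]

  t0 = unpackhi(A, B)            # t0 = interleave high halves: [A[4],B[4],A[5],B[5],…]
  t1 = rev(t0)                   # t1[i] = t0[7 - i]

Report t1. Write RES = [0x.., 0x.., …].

  t0: d6 7f b7 e0 4a a8 70 f9
  t1: f9 70 a8 4a e0 b7 7f d6

RES = [ 0xf9  0x70  0xa8  0x4a  0xe0  0xb7  0x7f  0xd6 ]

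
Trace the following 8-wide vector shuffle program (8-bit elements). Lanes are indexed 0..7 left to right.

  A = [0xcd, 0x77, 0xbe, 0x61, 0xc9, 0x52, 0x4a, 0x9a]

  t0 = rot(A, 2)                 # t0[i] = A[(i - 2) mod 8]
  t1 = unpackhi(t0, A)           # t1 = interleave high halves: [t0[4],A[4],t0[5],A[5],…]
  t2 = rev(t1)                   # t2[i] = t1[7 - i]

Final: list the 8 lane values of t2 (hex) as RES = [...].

RES = [0x9a, 0x52, 0x4a, 0xc9, 0x52, 0x61, 0xc9, 0xbe]

→ t0 |4a|9a|cd|77|be|61|c9|52|
→ t1 |be|c9|61|52|c9|4a|52|9a|
→ t2 |9a|52|4a|c9|52|61|c9|be|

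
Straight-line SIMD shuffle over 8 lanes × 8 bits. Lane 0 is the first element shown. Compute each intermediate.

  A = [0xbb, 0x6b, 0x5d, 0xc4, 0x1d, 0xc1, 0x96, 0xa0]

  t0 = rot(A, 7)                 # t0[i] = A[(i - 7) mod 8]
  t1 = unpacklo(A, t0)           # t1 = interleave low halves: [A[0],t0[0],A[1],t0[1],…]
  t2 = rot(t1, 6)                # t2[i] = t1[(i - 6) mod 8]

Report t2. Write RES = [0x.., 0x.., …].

  t0: 6b 5d c4 1d c1 96 a0 bb
  t1: bb 6b 6b 5d 5d c4 c4 1d
  t2: 6b 5d 5d c4 c4 1d bb 6b

RES = [ 0x6b  0x5d  0x5d  0xc4  0xc4  0x1d  0xbb  0x6b ]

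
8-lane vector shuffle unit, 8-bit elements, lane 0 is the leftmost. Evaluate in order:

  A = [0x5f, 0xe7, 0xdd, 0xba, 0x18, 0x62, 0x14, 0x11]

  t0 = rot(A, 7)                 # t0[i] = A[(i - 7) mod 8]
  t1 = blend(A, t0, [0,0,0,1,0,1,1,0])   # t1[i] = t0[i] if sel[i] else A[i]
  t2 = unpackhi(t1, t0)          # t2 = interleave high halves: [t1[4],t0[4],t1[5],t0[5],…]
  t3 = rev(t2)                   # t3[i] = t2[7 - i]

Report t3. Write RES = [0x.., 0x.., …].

  t0: e7 dd ba 18 62 14 11 5f
  t1: 5f e7 dd 18 18 14 11 11
  t2: 18 62 14 14 11 11 11 5f
  t3: 5f 11 11 11 14 14 62 18

RES = [ 0x5f  0x11  0x11  0x11  0x14  0x14  0x62  0x18 ]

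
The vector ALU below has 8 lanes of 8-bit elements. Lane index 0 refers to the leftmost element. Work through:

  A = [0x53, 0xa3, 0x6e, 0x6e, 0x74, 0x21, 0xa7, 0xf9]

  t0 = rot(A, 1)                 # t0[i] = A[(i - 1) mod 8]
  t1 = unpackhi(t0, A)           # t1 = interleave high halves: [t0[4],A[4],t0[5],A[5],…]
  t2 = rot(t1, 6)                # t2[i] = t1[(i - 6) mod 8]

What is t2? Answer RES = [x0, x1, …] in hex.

  t0: f9 53 a3 6e 6e 74 21 a7
  t1: 6e 74 74 21 21 a7 a7 f9
  t2: 74 21 21 a7 a7 f9 6e 74

RES = [ 0x74  0x21  0x21  0xa7  0xa7  0xf9  0x6e  0x74 ]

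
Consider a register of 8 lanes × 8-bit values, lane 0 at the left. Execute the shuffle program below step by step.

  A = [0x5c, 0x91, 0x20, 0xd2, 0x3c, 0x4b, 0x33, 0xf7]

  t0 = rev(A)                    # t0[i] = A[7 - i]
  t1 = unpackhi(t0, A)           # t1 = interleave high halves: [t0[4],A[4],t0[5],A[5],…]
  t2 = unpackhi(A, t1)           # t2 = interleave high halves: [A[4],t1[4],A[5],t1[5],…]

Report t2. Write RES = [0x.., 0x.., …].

RES = [ 0x3c  0x91  0x4b  0x33  0x33  0x5c  0xf7  0xf7 ]

  t0: f7 33 4b 3c d2 20 91 5c
  t1: d2 3c 20 4b 91 33 5c f7
  t2: 3c 91 4b 33 33 5c f7 f7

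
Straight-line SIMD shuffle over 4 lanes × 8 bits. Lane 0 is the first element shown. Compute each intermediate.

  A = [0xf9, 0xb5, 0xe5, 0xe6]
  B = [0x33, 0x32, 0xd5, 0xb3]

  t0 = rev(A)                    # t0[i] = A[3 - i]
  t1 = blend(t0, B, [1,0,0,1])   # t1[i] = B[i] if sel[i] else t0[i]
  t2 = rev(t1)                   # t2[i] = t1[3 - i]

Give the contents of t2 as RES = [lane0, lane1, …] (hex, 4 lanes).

  t0: e6 e5 b5 f9
  t1: 33 e5 b5 b3
  t2: b3 b5 e5 33

RES = [ 0xb3  0xb5  0xe5  0x33 ]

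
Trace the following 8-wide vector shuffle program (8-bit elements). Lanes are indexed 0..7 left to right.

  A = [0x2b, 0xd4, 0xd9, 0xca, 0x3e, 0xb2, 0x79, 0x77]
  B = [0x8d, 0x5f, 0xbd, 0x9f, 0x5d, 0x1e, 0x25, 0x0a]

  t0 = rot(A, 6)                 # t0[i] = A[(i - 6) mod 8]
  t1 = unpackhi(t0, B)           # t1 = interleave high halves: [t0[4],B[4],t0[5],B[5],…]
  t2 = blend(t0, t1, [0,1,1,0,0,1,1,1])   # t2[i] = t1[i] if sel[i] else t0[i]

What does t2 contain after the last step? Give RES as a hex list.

RES = [0xd9, 0x5d, 0x77, 0xb2, 0x79, 0x25, 0xd4, 0x0a]

  t0: d9 ca 3e b2 79 77 2b d4
  t1: 79 5d 77 1e 2b 25 d4 0a
  t2: d9 5d 77 b2 79 25 d4 0a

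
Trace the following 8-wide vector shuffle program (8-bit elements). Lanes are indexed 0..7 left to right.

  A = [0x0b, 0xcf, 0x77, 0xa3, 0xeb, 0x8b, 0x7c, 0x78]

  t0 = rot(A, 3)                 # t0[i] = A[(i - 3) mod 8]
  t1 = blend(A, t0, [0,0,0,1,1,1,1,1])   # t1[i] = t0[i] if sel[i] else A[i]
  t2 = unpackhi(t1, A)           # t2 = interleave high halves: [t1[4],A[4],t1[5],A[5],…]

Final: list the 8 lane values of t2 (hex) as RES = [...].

t0 = [0x8b, 0x7c, 0x78, 0x0b, 0xcf, 0x77, 0xa3, 0xeb]
t1 = [0x0b, 0xcf, 0x77, 0x0b, 0xcf, 0x77, 0xa3, 0xeb]
t2 = [0xcf, 0xeb, 0x77, 0x8b, 0xa3, 0x7c, 0xeb, 0x78]

RES = [0xcf, 0xeb, 0x77, 0x8b, 0xa3, 0x7c, 0xeb, 0x78]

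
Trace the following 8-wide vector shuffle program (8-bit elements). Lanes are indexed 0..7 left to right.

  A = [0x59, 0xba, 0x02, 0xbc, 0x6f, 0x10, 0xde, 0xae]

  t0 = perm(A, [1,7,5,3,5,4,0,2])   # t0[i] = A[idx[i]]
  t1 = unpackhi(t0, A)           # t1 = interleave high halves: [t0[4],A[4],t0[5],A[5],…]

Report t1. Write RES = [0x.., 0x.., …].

  t0: ba ae 10 bc 10 6f 59 02
  t1: 10 6f 6f 10 59 de 02 ae

RES = [ 0x10  0x6f  0x6f  0x10  0x59  0xde  0x02  0xae ]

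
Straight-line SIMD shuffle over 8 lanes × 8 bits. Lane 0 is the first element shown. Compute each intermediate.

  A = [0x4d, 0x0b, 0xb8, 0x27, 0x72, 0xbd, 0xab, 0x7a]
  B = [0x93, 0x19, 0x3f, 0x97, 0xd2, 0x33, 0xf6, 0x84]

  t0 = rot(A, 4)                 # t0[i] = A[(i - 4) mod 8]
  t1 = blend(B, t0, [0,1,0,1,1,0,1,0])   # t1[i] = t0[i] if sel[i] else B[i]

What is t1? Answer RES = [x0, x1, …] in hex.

  t0: 72 bd ab 7a 4d 0b b8 27
  t1: 93 bd 3f 7a 4d 33 b8 84

RES = [0x93, 0xbd, 0x3f, 0x7a, 0x4d, 0x33, 0xb8, 0x84]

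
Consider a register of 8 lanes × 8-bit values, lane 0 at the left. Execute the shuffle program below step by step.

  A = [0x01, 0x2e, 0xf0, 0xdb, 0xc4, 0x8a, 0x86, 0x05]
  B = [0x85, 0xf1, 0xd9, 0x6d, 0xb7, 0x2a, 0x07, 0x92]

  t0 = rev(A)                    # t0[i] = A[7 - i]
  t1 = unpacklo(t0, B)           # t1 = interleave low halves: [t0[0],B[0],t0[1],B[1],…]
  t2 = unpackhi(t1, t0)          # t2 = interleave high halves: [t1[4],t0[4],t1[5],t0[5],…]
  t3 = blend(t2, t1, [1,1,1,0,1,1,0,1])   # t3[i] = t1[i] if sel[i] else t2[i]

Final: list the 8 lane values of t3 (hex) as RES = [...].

t0 = [0x05, 0x86, 0x8a, 0xc4, 0xdb, 0xf0, 0x2e, 0x01]
t1 = [0x05, 0x85, 0x86, 0xf1, 0x8a, 0xd9, 0xc4, 0x6d]
t2 = [0x8a, 0xdb, 0xd9, 0xf0, 0xc4, 0x2e, 0x6d, 0x01]
t3 = [0x05, 0x85, 0x86, 0xf0, 0x8a, 0xd9, 0x6d, 0x6d]

RES = [ 0x05  0x85  0x86  0xf0  0x8a  0xd9  0x6d  0x6d ]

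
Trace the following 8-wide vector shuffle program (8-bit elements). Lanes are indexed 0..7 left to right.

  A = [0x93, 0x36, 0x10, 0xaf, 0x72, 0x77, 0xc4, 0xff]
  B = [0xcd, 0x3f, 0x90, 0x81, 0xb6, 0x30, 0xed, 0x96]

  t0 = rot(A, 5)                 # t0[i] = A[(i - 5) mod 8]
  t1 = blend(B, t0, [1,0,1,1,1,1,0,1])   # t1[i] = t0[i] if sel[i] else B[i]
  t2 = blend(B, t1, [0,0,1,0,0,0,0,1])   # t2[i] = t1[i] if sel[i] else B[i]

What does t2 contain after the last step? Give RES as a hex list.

→ t0 |af|72|77|c4|ff|93|36|10|
→ t1 |af|3f|77|c4|ff|93|ed|10|
→ t2 |cd|3f|77|81|b6|30|ed|10|

RES = [0xcd, 0x3f, 0x77, 0x81, 0xb6, 0x30, 0xed, 0x10]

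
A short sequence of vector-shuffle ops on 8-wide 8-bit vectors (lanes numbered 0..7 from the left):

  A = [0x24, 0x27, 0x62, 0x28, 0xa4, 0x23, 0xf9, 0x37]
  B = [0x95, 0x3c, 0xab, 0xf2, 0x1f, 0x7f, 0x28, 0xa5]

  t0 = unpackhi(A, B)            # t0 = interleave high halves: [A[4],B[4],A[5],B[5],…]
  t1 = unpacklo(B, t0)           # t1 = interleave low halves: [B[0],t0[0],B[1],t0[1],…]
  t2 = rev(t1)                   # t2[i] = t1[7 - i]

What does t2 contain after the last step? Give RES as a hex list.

RES = [0x7f, 0xf2, 0x23, 0xab, 0x1f, 0x3c, 0xa4, 0x95]

  t0: a4 1f 23 7f f9 28 37 a5
  t1: 95 a4 3c 1f ab 23 f2 7f
  t2: 7f f2 23 ab 1f 3c a4 95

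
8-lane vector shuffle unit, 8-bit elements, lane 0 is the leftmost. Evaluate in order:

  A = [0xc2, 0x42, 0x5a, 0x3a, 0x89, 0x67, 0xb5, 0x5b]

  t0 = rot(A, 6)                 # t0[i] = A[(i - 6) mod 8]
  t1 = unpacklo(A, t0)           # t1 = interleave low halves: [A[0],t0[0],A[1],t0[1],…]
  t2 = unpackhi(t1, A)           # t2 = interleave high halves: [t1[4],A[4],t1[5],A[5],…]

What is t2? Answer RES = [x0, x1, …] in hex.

→ t0 |5a|3a|89|67|b5|5b|c2|42|
→ t1 |c2|5a|42|3a|5a|89|3a|67|
→ t2 |5a|89|89|67|3a|b5|67|5b|

RES = [ 0x5a  0x89  0x89  0x67  0x3a  0xb5  0x67  0x5b ]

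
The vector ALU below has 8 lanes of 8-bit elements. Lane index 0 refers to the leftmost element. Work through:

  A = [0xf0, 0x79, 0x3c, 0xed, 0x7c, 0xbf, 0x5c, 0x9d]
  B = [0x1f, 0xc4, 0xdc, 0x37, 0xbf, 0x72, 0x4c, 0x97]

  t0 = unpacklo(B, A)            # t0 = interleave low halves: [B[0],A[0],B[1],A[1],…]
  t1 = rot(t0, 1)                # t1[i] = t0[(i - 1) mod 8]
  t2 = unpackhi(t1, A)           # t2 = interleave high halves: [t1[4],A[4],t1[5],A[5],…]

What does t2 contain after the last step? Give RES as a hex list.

RES = [ 0x79  0x7c  0xdc  0xbf  0x3c  0x5c  0x37  0x9d ]

t0 = [0x1f, 0xf0, 0xc4, 0x79, 0xdc, 0x3c, 0x37, 0xed]
t1 = [0xed, 0x1f, 0xf0, 0xc4, 0x79, 0xdc, 0x3c, 0x37]
t2 = [0x79, 0x7c, 0xdc, 0xbf, 0x3c, 0x5c, 0x37, 0x9d]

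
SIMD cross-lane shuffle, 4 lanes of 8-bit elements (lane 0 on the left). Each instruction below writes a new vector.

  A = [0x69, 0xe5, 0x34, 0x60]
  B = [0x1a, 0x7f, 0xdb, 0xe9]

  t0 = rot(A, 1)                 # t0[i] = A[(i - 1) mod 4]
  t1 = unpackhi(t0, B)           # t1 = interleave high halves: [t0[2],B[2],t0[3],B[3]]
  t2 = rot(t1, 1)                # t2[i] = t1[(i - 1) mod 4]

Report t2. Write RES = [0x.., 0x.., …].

RES = [ 0xe9  0xe5  0xdb  0x34 ]

  t0: 60 69 e5 34
  t1: e5 db 34 e9
  t2: e9 e5 db 34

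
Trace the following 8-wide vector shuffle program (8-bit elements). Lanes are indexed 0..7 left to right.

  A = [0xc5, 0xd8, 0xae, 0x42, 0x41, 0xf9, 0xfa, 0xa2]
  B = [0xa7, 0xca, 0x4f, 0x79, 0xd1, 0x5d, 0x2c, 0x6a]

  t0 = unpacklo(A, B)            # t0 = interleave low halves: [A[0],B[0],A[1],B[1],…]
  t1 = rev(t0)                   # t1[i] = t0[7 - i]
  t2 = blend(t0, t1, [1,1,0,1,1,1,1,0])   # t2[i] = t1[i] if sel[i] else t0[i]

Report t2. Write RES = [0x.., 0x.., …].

  t0: c5 a7 d8 ca ae 4f 42 79
  t1: 79 42 4f ae ca d8 a7 c5
  t2: 79 42 d8 ae ca d8 a7 79

RES = [0x79, 0x42, 0xd8, 0xae, 0xca, 0xd8, 0xa7, 0x79]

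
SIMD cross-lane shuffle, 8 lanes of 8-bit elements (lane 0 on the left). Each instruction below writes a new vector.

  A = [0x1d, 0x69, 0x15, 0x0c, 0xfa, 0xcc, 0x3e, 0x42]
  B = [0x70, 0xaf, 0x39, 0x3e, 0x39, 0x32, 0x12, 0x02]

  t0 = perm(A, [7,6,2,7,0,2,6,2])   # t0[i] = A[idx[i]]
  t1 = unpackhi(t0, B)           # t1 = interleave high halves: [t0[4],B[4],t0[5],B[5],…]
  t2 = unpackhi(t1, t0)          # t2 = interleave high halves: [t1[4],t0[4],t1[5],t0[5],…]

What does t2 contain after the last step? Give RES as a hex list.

RES = [0x3e, 0x1d, 0x12, 0x15, 0x15, 0x3e, 0x02, 0x15]

t0 = [0x42, 0x3e, 0x15, 0x42, 0x1d, 0x15, 0x3e, 0x15]
t1 = [0x1d, 0x39, 0x15, 0x32, 0x3e, 0x12, 0x15, 0x02]
t2 = [0x3e, 0x1d, 0x12, 0x15, 0x15, 0x3e, 0x02, 0x15]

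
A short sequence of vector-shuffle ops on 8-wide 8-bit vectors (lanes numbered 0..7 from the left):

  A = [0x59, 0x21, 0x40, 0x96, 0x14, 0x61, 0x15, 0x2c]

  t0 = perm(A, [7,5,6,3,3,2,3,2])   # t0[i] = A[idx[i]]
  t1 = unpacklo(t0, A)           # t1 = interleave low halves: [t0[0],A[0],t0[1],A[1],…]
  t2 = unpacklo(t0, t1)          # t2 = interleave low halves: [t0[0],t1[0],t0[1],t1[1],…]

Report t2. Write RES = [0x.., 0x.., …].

  t0: 2c 61 15 96 96 40 96 40
  t1: 2c 59 61 21 15 40 96 96
  t2: 2c 2c 61 59 15 61 96 21

RES = [0x2c, 0x2c, 0x61, 0x59, 0x15, 0x61, 0x96, 0x21]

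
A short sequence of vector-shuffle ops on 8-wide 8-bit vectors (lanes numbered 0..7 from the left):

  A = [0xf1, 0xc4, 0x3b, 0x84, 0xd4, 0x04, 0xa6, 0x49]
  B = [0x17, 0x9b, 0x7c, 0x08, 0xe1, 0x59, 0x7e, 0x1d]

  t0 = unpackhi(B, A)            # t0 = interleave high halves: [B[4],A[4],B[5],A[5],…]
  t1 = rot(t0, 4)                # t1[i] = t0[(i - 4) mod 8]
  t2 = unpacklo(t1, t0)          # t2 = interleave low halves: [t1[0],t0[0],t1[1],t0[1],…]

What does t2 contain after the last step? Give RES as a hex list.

RES = [ 0x7e  0xe1  0xa6  0xd4  0x1d  0x59  0x49  0x04 ]

  t0: e1 d4 59 04 7e a6 1d 49
  t1: 7e a6 1d 49 e1 d4 59 04
  t2: 7e e1 a6 d4 1d 59 49 04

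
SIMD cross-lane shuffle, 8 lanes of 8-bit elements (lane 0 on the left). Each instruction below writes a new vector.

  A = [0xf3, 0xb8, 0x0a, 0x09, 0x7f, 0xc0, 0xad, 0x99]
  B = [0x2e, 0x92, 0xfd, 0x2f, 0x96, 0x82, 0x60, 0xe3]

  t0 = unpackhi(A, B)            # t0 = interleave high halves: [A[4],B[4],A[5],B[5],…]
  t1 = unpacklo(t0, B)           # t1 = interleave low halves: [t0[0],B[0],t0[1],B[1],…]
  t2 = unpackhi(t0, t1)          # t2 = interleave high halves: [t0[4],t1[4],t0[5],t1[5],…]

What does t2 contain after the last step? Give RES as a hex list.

RES = [0xad, 0xc0, 0x60, 0xfd, 0x99, 0x82, 0xe3, 0x2f]

→ t0 |7f|96|c0|82|ad|60|99|e3|
→ t1 |7f|2e|96|92|c0|fd|82|2f|
→ t2 |ad|c0|60|fd|99|82|e3|2f|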